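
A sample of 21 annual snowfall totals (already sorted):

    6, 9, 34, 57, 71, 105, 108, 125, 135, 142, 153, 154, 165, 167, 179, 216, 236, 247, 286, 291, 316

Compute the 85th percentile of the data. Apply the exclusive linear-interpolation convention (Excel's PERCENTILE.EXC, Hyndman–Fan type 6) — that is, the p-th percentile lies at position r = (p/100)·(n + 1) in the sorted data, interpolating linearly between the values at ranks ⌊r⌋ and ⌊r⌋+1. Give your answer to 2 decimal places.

n = 21.
r = (85/100)·(21 + 1) = 18.7.
Rank 18 is 247 and rank 19 is 286.
Interpolate: 247 + 0.7·(286 − 247) = 247 + 0.7·39 = 274.3.

274.30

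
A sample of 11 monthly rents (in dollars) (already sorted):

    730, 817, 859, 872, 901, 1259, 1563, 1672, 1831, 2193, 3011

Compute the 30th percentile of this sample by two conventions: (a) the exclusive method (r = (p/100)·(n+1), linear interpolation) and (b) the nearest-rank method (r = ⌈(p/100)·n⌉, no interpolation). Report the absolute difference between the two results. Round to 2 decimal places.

n = 11.
(a) r = 3.6; between ranks 3 (859) and 4 (872): 866.8.
(b) the nearest-rank method: rank 4 → 872.
|866.8 − 872| = 5.2.

5.20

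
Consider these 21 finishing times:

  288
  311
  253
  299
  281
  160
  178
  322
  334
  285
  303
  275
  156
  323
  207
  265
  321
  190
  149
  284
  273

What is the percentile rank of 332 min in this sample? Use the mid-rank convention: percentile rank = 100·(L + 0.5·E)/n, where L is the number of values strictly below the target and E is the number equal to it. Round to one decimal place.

Sorted: 149, 156, 160, 178, 190, 207, 253, 265, 273, 275, 281, 284, 285, 288, 299, 303, 311, 321, 322, 323, 334.
Count below 332: L = 20; count equal: E = 0; n = 21.
Percentile rank = 100·(20 + 0.5·0)/21 = 100·20/21 = 95.24.

95.2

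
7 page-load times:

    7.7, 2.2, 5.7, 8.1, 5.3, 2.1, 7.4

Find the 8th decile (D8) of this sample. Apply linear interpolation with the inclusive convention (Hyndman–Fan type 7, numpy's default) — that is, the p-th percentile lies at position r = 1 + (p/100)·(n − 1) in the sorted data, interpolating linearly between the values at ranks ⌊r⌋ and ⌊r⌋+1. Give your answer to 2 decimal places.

7.64

Sorted: 2.1, 2.2, 5.3, 5.7, 7.4, 7.7, 8.1.
n = 7.
r = 1 + (80/100)·(7 − 1) = 1 + 4.8 = 5.8.
Rank 5 is 7.4 and rank 6 is 7.7.
Interpolate: 7.4 + 0.8·(7.7 − 7.4) = 7.4 + 0.8·0.3 = 7.64.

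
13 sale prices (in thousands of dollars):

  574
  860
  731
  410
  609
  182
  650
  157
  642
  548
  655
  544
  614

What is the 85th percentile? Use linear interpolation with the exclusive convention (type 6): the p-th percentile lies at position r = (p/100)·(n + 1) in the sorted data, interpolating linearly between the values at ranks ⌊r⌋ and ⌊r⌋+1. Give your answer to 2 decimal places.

Sorted: 157, 182, 410, 544, 548, 574, 609, 614, 642, 650, 655, 731, 860.
n = 13.
r = (85/100)·(13 + 1) = 11.9.
Rank 11 is 655 and rank 12 is 731.
Interpolate: 655 + 0.9·(731 − 655) = 655 + 0.9·76 = 723.4.

723.40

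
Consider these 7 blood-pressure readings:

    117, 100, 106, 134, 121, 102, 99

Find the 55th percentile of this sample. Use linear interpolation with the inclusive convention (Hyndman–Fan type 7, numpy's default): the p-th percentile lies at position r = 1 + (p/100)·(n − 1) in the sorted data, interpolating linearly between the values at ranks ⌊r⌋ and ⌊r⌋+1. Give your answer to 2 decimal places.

109.30

Sorted: 99, 100, 102, 106, 117, 121, 134.
n = 7.
r = 1 + (55/100)·(7 − 1) = 1 + 3.3 = 4.3.
Rank 4 is 106 and rank 5 is 117.
Interpolate: 106 + 0.3·(117 − 106) = 106 + 0.3·11 = 109.3.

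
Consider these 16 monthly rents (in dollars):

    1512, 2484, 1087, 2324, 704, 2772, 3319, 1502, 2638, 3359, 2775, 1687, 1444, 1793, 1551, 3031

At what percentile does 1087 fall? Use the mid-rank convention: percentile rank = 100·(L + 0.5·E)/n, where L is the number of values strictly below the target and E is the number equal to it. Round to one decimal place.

Sorted: 704, 1087, 1444, 1502, 1512, 1551, 1687, 1793, 2324, 2484, 2638, 2772, 2775, 3031, 3319, 3359.
Count below 1087: L = 1; count equal: E = 1; n = 16.
Percentile rank = 100·(1 + 0.5·1)/16 = 100·1.5/16 = 9.375.

9.4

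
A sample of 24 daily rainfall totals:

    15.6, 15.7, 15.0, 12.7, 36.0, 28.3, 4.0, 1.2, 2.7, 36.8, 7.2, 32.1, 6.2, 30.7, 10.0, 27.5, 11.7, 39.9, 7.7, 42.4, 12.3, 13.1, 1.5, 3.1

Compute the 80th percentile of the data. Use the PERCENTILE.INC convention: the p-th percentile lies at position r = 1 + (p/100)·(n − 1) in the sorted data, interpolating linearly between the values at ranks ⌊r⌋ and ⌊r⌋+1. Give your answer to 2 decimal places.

31.26

Sorted: 1.2, 1.5, 2.7, 3.1, 4.0, 6.2, 7.2, 7.7, 10.0, 11.7, 12.3, 12.7, 13.1, 15.0, 15.6, 15.7, 27.5, 28.3, 30.7, 32.1, 36.0, 36.8, 39.9, 42.4.
n = 24.
r = 1 + (80/100)·(24 − 1) = 1 + 18.4 = 19.4.
Rank 19 is 30.7 and rank 20 is 32.1.
Interpolate: 30.7 + 0.4·(32.1 − 30.7) = 30.7 + 0.4·1.4 = 31.26.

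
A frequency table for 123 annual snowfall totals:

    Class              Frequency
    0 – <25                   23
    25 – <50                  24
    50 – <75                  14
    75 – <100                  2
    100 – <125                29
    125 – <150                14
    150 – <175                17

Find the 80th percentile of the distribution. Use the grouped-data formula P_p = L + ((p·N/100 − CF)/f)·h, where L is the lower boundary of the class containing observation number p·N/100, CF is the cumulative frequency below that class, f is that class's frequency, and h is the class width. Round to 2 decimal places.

136.43

N = 123; target position k = 80/100 · 123 = 98.4.
Cumulative frequencies: 23, 47, 61, 63, 92, 106, 123.
Observation 98.4 falls in the class 125 – <150.
L = 125, CF = 92, f = 14, h = 25.
P80 = 125 + ((98.4 − 92)/14)·25 = 125 + 11.4286 = 136.429.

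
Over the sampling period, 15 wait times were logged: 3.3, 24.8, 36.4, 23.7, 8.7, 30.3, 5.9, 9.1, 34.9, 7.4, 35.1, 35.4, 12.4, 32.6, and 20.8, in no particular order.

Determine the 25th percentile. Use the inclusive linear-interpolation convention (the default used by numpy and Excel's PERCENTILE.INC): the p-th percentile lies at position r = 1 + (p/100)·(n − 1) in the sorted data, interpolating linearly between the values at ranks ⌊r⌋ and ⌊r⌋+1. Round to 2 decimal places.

Sorted: 3.3, 5.9, 7.4, 8.7, 9.1, 12.4, 20.8, 23.7, 24.8, 30.3, 32.6, 34.9, 35.1, 35.4, 36.4.
n = 15.
r = 1 + (25/100)·(15 − 1) = 1 + 3.5 = 4.5.
Rank 4 is 8.7 and rank 5 is 9.1.
Interpolate: 8.7 + 0.5·(9.1 − 8.7) = 8.7 + 0.5·0.4 = 8.9.

8.90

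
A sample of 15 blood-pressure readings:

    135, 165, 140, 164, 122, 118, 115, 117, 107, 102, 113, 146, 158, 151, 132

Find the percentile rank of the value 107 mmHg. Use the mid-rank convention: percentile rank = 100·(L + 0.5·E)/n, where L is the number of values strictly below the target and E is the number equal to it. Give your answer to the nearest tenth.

Sorted: 102, 107, 113, 115, 117, 118, 122, 132, 135, 140, 146, 151, 158, 164, 165.
Count below 107: L = 1; count equal: E = 1; n = 15.
Percentile rank = 100·(1 + 0.5·1)/15 = 100·1.5/15 = 10.

10.0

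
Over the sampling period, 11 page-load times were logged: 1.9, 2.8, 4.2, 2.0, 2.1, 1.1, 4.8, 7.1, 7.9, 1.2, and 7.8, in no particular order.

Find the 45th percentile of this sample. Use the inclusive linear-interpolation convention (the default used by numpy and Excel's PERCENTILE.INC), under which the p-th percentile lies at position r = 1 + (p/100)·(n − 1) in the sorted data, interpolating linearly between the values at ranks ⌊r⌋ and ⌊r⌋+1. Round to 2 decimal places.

2.45

Sorted: 1.1, 1.2, 1.9, 2.0, 2.1, 2.8, 4.2, 4.8, 7.1, 7.8, 7.9.
n = 11.
r = 1 + (45/100)·(11 − 1) = 1 + 4.5 = 5.5.
Rank 5 is 2.1 and rank 6 is 2.8.
Interpolate: 2.1 + 0.5·(2.8 − 2.1) = 2.1 + 0.5·0.7 = 2.45.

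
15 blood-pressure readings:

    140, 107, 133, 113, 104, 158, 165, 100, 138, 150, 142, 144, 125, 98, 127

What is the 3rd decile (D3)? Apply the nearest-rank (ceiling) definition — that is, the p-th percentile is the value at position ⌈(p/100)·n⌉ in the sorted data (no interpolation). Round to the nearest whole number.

113

Sorted: 98, 100, 104, 107, 113, 125, 127, 133, 138, 140, 142, 144, 150, 158, 165.
n = 15.
Position = ⌈30/100 · 15⌉ = ⌈4.5⌉ = 5.
The value at rank 5 is 113.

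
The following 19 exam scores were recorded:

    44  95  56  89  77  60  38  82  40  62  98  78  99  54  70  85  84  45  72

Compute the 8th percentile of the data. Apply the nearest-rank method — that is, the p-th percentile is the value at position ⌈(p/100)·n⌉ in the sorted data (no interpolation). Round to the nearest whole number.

40

Sorted: 38, 40, 44, 45, 54, 56, 60, 62, 70, 72, 77, 78, 82, 84, 85, 89, 95, 98, 99.
n = 19.
Position = ⌈8/100 · 19⌉ = ⌈1.52⌉ = 2.
The value at rank 2 is 40.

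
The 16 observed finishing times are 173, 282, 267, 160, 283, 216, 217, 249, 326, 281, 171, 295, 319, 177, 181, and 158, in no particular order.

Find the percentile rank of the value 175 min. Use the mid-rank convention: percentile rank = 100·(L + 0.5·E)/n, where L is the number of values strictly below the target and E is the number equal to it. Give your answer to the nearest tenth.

Sorted: 158, 160, 171, 173, 177, 181, 216, 217, 249, 267, 281, 282, 283, 295, 319, 326.
Count below 175: L = 4; count equal: E = 0; n = 16.
Percentile rank = 100·(4 + 0.5·0)/16 = 100·4/16 = 25.

25.0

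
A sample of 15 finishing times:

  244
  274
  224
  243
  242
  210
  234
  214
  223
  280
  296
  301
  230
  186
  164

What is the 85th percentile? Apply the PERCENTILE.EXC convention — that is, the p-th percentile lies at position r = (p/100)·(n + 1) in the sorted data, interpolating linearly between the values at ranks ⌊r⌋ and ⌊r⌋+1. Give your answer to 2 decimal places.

Sorted: 164, 186, 210, 214, 223, 224, 230, 234, 242, 243, 244, 274, 280, 296, 301.
n = 15.
r = (85/100)·(15 + 1) = 13.6.
Rank 13 is 280 and rank 14 is 296.
Interpolate: 280 + 0.6·(296 − 280) = 280 + 0.6·16 = 289.6.

289.60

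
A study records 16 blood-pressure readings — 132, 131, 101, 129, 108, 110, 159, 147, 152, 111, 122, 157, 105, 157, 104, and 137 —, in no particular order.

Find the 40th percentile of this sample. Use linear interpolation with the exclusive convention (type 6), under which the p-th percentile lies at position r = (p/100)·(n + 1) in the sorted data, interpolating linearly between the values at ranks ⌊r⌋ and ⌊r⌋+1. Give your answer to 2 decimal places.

119.80

Sorted: 101, 104, 105, 108, 110, 111, 122, 129, 131, 132, 137, 147, 152, 157, 157, 159.
n = 16.
r = (40/100)·(16 + 1) = 6.8.
Rank 6 is 111 and rank 7 is 122.
Interpolate: 111 + 0.8·(122 − 111) = 111 + 0.8·11 = 119.8.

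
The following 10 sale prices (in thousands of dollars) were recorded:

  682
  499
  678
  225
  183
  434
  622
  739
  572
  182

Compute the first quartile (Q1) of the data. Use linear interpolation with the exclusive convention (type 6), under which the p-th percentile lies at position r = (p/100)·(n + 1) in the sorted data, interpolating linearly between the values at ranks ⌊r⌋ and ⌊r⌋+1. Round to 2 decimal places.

214.50

Sorted: 182, 183, 225, 434, 499, 572, 622, 678, 682, 739.
n = 10.
r = (25/100)·(10 + 1) = 2.75.
Rank 2 is 183 and rank 3 is 225.
Interpolate: 183 + 0.75·(225 − 183) = 183 + 0.75·42 = 214.5.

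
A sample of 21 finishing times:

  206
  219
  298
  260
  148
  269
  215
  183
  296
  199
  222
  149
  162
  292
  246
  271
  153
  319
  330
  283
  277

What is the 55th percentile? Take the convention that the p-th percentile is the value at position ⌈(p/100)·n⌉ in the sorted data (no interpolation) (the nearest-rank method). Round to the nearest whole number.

Sorted: 148, 149, 153, 162, 183, 199, 206, 215, 219, 222, 246, 260, 269, 271, 277, 283, 292, 296, 298, 319, 330.
n = 21.
Position = ⌈55/100 · 21⌉ = ⌈11.55⌉ = 12.
The value at rank 12 is 260.

260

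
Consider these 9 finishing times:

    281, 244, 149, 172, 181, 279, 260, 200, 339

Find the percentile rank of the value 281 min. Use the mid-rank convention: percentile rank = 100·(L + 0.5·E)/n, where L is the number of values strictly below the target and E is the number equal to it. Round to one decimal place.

Sorted: 149, 172, 181, 200, 244, 260, 279, 281, 339.
Count below 281: L = 7; count equal: E = 1; n = 9.
Percentile rank = 100·(7 + 0.5·1)/9 = 100·7.5/9 = 83.33.

83.3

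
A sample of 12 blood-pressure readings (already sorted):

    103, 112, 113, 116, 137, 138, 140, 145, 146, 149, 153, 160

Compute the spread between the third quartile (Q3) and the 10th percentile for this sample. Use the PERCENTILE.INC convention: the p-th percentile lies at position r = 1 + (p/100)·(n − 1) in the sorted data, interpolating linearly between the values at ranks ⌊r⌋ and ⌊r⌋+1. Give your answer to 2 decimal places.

n = 12.
P10: r = 2.1; ranks 2–3 are 112, 113; interpolating gives 112.1.
P75: r = 9.25; ranks 9–10 are 146, 149; interpolating gives 146.75.
Difference: 146.75 − 112.1 = 34.65.

34.65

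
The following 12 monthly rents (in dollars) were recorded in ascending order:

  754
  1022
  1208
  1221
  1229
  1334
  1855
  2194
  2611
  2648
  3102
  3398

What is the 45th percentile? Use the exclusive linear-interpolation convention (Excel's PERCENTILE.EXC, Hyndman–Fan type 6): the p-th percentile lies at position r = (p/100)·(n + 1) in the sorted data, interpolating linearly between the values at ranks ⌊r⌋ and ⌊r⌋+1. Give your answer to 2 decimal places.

n = 12.
r = (45/100)·(12 + 1) = 5.85.
Rank 5 is 1229 and rank 6 is 1334.
Interpolate: 1229 + 0.85·(1334 − 1229) = 1229 + 0.85·105 = 1318.25.

1318.25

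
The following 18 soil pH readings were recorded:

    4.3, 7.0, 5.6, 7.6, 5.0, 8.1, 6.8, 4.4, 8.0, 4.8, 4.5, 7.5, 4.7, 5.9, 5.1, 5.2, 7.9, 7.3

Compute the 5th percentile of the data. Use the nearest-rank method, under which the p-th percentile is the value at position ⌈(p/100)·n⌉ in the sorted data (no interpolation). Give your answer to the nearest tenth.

4.3

Sorted: 4.3, 4.4, 4.5, 4.7, 4.8, 5.0, 5.1, 5.2, 5.6, 5.9, 6.8, 7.0, 7.3, 7.5, 7.6, 7.9, 8.0, 8.1.
n = 18.
Position = ⌈5/100 · 18⌉ = ⌈0.9⌉ = 1.
The value at rank 1 is 4.3.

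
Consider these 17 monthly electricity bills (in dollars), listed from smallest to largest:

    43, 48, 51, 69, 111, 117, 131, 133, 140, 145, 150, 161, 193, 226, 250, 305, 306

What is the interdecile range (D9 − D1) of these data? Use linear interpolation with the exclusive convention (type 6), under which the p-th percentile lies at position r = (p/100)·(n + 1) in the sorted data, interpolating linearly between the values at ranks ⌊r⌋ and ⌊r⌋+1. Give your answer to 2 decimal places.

n = 17.
P10: r = 1.8; ranks 1–2 are 43, 48; interpolating gives 47.
P90: r = 16.2; ranks 16–17 are 305, 306; interpolating gives 305.2.
Difference: 305.2 − 47 = 258.2.

258.20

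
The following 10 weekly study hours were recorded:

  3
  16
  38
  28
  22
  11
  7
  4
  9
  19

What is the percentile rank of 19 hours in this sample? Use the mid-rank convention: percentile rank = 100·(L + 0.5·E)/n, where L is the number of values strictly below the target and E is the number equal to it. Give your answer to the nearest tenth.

65.0

Sorted: 3, 4, 7, 9, 11, 16, 19, 22, 28, 38.
Count below 19: L = 6; count equal: E = 1; n = 10.
Percentile rank = 100·(6 + 0.5·1)/10 = 100·6.5/10 = 65.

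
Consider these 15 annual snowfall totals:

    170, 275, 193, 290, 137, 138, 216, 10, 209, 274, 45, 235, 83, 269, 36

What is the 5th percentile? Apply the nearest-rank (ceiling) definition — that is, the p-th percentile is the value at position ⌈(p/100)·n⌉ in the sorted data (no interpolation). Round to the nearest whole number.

Sorted: 10, 36, 45, 83, 137, 138, 170, 193, 209, 216, 235, 269, 274, 275, 290.
n = 15.
Position = ⌈5/100 · 15⌉ = ⌈0.75⌉ = 1.
The value at rank 1 is 10.

10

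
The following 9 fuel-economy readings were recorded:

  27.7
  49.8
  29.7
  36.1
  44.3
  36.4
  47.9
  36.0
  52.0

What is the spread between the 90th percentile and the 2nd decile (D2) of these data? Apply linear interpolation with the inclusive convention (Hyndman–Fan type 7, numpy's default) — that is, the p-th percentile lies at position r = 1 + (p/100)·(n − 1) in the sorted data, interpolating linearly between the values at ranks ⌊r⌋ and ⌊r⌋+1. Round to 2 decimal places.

16.76

Sorted: 27.7, 29.7, 36.0, 36.1, 36.4, 44.3, 47.9, 49.8, 52.0.
n = 9.
P20: r = 2.6; ranks 2–3 are 29.7, 36.0; interpolating gives 33.48.
P90: r = 8.2; ranks 8–9 are 49.8, 52.0; interpolating gives 50.24.
Difference: 50.24 − 33.48 = 16.76.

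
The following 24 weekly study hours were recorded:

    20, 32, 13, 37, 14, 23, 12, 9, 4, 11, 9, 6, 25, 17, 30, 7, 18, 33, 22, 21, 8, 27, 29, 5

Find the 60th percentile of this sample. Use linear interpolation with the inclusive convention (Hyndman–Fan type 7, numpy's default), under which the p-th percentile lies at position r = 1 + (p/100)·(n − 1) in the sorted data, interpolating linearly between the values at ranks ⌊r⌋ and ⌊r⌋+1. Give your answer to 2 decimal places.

Sorted: 4, 5, 6, 7, 8, 9, 9, 11, 12, 13, 14, 17, 18, 20, 21, 22, 23, 25, 27, 29, 30, 32, 33, 37.
n = 24.
r = 1 + (60/100)·(24 − 1) = 1 + 13.8 = 14.8.
Rank 14 is 20 and rank 15 is 21.
Interpolate: 20 + 0.8·(21 − 20) = 20 + 0.8·1 = 20.8.

20.80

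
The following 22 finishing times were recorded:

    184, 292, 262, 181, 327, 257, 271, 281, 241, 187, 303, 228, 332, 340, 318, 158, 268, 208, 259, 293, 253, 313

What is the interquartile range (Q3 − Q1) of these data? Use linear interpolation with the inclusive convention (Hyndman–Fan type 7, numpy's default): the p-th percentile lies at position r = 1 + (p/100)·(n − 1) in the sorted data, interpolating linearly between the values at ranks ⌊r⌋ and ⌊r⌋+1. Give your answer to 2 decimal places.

Sorted: 158, 181, 184, 187, 208, 228, 241, 253, 257, 259, 262, 268, 271, 281, 292, 293, 303, 313, 318, 327, 332, 340.
n = 22.
P25: r = 6.25; ranks 6–7 are 228, 241; interpolating gives 231.25.
P75: r = 16.75; ranks 16–17 are 293, 303; interpolating gives 300.5.
Difference: 300.5 − 231.25 = 69.25.

69.25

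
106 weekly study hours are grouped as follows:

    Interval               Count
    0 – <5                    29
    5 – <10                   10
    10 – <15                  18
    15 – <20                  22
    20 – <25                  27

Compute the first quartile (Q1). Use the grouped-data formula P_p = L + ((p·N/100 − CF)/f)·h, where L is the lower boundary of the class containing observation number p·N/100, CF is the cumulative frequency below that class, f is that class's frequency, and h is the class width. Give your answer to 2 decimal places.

N = 106; target position k = 25/100 · 106 = 26.5.
Cumulative frequencies: 29, 39, 57, 79, 106.
Observation 26.5 falls in the class 0 – <5.
L = 0, CF = 0, f = 29, h = 5.
P25 = 0 + ((26.5 − 0)/29)·5 = 0 + 4.56897 = 4.56897.

4.57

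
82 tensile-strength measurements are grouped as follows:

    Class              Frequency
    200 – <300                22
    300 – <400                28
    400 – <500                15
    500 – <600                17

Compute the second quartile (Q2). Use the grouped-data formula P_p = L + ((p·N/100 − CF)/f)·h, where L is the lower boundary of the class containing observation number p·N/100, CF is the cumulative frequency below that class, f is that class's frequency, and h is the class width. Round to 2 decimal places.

367.86

N = 82; target position k = 50/100 · 82 = 41.
Cumulative frequencies: 22, 50, 65, 82.
Observation 41 falls in the class 300 – <400.
L = 300, CF = 22, f = 28, h = 100.
P50 = 300 + ((41 − 22)/28)·100 = 300 + 67.8571 = 367.857.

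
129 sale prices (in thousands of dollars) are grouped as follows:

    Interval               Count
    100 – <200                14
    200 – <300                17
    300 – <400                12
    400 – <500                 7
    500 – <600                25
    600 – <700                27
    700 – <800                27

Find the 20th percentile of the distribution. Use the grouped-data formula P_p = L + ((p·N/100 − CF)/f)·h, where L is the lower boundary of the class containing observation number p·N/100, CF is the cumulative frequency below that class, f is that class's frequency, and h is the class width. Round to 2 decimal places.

N = 129; target position k = 20/100 · 129 = 25.8.
Cumulative frequencies: 14, 31, 43, 50, 75, 102, 129.
Observation 25.8 falls in the class 200 – <300.
L = 200, CF = 14, f = 17, h = 100.
P20 = 200 + ((25.8 − 14)/17)·100 = 200 + 69.4118 = 269.412.

269.41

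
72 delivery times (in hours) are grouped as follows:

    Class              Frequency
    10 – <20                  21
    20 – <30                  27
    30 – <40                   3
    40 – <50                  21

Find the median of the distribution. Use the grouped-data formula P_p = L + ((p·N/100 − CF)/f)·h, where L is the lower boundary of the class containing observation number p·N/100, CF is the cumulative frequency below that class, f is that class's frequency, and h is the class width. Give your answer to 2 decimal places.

N = 72; target position k = 50/100 · 72 = 36.
Cumulative frequencies: 21, 48, 51, 72.
Observation 36 falls in the class 20 – <30.
L = 20, CF = 21, f = 27, h = 10.
P50 = 20 + ((36 − 21)/27)·10 = 20 + 5.55556 = 25.5556.

25.56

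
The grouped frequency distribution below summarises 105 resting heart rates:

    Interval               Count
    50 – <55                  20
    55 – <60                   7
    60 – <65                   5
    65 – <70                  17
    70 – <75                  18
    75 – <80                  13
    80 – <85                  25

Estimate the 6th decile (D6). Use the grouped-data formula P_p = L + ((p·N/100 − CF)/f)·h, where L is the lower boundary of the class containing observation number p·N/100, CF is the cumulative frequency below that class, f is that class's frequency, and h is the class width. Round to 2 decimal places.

N = 105; target position k = 60/100 · 105 = 63.
Cumulative frequencies: 20, 27, 32, 49, 67, 80, 105.
Observation 63 falls in the class 70 – <75.
L = 70, CF = 49, f = 18, h = 5.
P60 = 70 + ((63 − 49)/18)·5 = 70 + 3.88889 = 73.8889.

73.89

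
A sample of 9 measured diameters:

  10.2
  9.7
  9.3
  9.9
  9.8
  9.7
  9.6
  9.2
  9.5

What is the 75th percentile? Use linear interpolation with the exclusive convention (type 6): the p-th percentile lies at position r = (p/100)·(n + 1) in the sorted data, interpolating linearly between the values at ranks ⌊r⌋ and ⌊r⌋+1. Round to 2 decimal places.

9.85

Sorted: 9.2, 9.3, 9.5, 9.6, 9.7, 9.7, 9.8, 9.9, 10.2.
n = 9.
r = (75/100)·(9 + 1) = 7.5.
Rank 7 is 9.8 and rank 8 is 9.9.
Interpolate: 9.8 + 0.5·(9.9 − 9.8) = 9.8 + 0.5·0.1 = 9.85.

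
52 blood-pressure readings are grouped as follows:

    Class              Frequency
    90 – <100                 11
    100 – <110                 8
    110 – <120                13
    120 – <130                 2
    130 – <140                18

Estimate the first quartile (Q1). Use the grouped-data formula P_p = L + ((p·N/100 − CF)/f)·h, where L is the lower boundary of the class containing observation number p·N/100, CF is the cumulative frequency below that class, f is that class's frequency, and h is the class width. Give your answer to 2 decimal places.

N = 52; target position k = 25/100 · 52 = 13.
Cumulative frequencies: 11, 19, 32, 34, 52.
Observation 13 falls in the class 100 – <110.
L = 100, CF = 11, f = 8, h = 10.
P25 = 100 + ((13 − 11)/8)·10 = 100 + 2.5 = 102.5.

102.50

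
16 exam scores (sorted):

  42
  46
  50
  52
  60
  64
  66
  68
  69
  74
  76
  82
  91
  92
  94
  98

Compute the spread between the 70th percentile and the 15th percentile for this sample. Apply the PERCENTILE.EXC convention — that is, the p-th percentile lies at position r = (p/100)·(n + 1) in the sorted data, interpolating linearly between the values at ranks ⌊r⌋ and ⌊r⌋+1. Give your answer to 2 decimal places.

n = 16.
P15: r = 2.55; ranks 2–3 are 46, 50; interpolating gives 48.2.
P70: r = 11.9; ranks 11–12 are 76, 82; interpolating gives 81.4.
Difference: 81.4 − 48.2 = 33.2.

33.20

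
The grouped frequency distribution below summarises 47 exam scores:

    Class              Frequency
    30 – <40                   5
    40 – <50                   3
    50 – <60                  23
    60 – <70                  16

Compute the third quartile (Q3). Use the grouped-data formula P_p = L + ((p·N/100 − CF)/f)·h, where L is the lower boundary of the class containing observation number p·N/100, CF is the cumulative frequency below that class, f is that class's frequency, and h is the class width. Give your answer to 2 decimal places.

N = 47; target position k = 75/100 · 47 = 35.25.
Cumulative frequencies: 5, 8, 31, 47.
Observation 35.25 falls in the class 60 – <70.
L = 60, CF = 31, f = 16, h = 10.
P75 = 60 + ((35.25 − 31)/16)·10 = 60 + 2.65625 = 62.6562.

62.66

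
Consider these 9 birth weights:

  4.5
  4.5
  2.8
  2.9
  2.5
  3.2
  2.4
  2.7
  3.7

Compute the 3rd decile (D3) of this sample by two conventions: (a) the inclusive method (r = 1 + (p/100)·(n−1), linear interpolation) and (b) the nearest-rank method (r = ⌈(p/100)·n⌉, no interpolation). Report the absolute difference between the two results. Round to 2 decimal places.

Sorted: 2.4, 2.5, 2.7, 2.8, 2.9, 3.2, 3.7, 4.5, 4.5.
n = 9.
(a) r = 3.4; between ranks 3 (2.7) and 4 (2.8): 2.74.
(b) the nearest-rank method: rank 3 → 2.7.
|2.74 − 2.7| = 0.04.

0.04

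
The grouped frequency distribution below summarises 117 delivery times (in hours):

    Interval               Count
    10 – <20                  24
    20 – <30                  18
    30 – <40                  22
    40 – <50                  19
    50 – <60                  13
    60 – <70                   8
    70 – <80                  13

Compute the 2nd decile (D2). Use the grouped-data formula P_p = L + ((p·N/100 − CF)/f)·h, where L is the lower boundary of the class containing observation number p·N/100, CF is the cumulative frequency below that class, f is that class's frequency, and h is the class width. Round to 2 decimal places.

N = 117; target position k = 20/100 · 117 = 23.4.
Cumulative frequencies: 24, 42, 64, 83, 96, 104, 117.
Observation 23.4 falls in the class 10 – <20.
L = 10, CF = 0, f = 24, h = 10.
P20 = 10 + ((23.4 − 0)/24)·10 = 10 + 9.75 = 19.75.

19.75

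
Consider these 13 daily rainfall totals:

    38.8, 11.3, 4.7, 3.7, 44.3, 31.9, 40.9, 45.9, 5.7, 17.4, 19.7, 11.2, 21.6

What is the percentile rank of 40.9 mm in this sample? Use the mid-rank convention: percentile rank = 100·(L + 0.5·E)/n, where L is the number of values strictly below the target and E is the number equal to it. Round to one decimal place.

Sorted: 3.7, 4.7, 5.7, 11.2, 11.3, 17.4, 19.7, 21.6, 31.9, 38.8, 40.9, 44.3, 45.9.
Count below 40.9: L = 10; count equal: E = 1; n = 13.
Percentile rank = 100·(10 + 0.5·1)/13 = 100·10.5/13 = 80.77.

80.8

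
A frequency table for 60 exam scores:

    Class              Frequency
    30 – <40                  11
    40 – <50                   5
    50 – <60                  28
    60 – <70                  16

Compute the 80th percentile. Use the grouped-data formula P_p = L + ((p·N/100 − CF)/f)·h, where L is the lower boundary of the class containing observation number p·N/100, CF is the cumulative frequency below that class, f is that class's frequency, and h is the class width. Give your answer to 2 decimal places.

62.50

N = 60; target position k = 80/100 · 60 = 48.
Cumulative frequencies: 11, 16, 44, 60.
Observation 48 falls in the class 60 – <70.
L = 60, CF = 44, f = 16, h = 10.
P80 = 60 + ((48 − 44)/16)·10 = 60 + 2.5 = 62.5.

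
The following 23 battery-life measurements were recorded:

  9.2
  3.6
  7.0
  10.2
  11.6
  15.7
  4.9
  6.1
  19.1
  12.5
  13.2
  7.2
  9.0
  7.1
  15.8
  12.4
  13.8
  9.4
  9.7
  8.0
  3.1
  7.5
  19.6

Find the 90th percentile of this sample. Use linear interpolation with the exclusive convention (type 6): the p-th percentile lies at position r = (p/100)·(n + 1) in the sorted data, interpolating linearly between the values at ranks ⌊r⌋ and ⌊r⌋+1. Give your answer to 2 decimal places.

Sorted: 3.1, 3.6, 4.9, 6.1, 7.0, 7.1, 7.2, 7.5, 8.0, 9.0, 9.2, 9.4, 9.7, 10.2, 11.6, 12.4, 12.5, 13.2, 13.8, 15.7, 15.8, 19.1, 19.6.
n = 23.
r = (90/100)·(23 + 1) = 21.6.
Rank 21 is 15.8 and rank 22 is 19.1.
Interpolate: 15.8 + 0.6·(19.1 − 15.8) = 15.8 + 0.6·3.3 = 17.78.

17.78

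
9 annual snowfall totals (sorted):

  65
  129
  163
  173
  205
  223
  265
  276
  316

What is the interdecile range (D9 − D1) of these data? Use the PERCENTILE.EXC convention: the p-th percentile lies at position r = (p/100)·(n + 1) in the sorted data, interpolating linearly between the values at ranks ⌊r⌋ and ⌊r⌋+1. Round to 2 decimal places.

n = 9.
P10: r = 1 (integer) → 65.
P90: r = 9 (integer) → 316.
Difference: 316 − 65 = 251.

251.00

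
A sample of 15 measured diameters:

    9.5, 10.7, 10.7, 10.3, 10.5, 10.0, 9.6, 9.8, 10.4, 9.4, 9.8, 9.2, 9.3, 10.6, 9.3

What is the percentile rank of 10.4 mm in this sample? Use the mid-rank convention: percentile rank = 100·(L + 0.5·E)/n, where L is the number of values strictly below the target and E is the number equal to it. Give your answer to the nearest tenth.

Sorted: 9.2, 9.3, 9.3, 9.4, 9.5, 9.6, 9.8, 9.8, 10.0, 10.3, 10.4, 10.5, 10.6, 10.7, 10.7.
Count below 10.4: L = 10; count equal: E = 1; n = 15.
Percentile rank = 100·(10 + 0.5·1)/15 = 100·10.5/15 = 70.

70.0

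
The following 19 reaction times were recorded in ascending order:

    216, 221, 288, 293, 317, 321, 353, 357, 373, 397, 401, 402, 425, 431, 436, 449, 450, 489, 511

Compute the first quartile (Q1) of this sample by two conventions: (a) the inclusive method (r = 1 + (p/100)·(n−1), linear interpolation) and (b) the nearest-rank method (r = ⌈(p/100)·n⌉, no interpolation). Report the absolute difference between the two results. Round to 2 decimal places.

n = 19.
(a) r = 5.5; between ranks 5 (317) and 6 (321): 319.
(b) the nearest-rank method: rank 5 → 317.
|319 − 317| = 2.

2.00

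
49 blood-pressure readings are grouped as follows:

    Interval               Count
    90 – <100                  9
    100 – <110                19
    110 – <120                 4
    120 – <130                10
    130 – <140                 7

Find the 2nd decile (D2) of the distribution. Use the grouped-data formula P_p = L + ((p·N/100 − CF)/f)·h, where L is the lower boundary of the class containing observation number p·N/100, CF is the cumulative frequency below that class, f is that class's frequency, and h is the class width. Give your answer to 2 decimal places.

N = 49; target position k = 20/100 · 49 = 9.8.
Cumulative frequencies: 9, 28, 32, 42, 49.
Observation 9.8 falls in the class 100 – <110.
L = 100, CF = 9, f = 19, h = 10.
P20 = 100 + ((9.8 − 9)/19)·10 = 100 + 0.421053 = 100.421.

100.42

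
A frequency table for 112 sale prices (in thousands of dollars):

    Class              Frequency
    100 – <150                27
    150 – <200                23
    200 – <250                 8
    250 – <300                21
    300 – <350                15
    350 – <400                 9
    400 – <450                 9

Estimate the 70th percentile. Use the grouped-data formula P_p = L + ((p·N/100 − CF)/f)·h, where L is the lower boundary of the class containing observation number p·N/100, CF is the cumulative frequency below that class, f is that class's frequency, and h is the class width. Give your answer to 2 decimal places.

N = 112; target position k = 70/100 · 112 = 78.4.
Cumulative frequencies: 27, 50, 58, 79, 94, 103, 112.
Observation 78.4 falls in the class 250 – <300.
L = 250, CF = 58, f = 21, h = 50.
P70 = 250 + ((78.4 − 58)/21)·50 = 250 + 48.5714 = 298.571.

298.57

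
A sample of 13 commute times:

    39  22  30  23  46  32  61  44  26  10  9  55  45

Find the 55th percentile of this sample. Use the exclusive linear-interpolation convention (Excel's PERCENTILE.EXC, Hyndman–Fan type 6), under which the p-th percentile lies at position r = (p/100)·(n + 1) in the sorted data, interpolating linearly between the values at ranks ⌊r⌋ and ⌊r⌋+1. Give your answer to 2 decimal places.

Sorted: 9, 10, 22, 23, 26, 30, 32, 39, 44, 45, 46, 55, 61.
n = 13.
r = (55/100)·(13 + 1) = 7.7.
Rank 7 is 32 and rank 8 is 39.
Interpolate: 32 + 0.7·(39 − 32) = 32 + 0.7·7 = 36.9.

36.90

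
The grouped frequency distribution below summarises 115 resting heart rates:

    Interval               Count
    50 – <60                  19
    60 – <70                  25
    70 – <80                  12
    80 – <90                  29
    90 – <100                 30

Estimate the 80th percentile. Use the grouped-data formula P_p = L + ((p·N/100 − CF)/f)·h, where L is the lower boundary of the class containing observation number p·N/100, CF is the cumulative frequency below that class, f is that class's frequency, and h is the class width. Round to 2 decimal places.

92.33

N = 115; target position k = 80/100 · 115 = 92.
Cumulative frequencies: 19, 44, 56, 85, 115.
Observation 92 falls in the class 90 – <100.
L = 90, CF = 85, f = 30, h = 10.
P80 = 90 + ((92 − 85)/30)·10 = 90 + 2.33333 = 92.3333.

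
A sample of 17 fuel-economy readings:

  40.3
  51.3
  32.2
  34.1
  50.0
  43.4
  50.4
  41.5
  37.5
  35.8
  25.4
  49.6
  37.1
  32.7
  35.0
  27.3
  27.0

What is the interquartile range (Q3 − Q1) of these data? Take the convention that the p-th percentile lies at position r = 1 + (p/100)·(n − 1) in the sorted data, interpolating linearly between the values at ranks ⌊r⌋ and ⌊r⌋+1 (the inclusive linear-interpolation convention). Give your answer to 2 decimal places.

10.70

Sorted: 25.4, 27.0, 27.3, 32.2, 32.7, 34.1, 35.0, 35.8, 37.1, 37.5, 40.3, 41.5, 43.4, 49.6, 50.0, 50.4, 51.3.
n = 17.
P25: r = 5 (integer) → 32.7.
P75: r = 13 (integer) → 43.4.
Difference: 43.4 − 32.7 = 10.7.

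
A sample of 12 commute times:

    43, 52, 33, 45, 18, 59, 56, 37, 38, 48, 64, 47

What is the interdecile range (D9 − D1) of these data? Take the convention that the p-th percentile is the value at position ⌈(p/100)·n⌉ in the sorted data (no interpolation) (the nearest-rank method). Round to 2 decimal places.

26.00

Sorted: 18, 33, 37, 38, 43, 45, 47, 48, 52, 56, 59, 64.
n = 12.
P10: rank ⌈10/100·12⌉ = 2 → 33.
P90: rank ⌈90/100·12⌉ = 11 → 59.
Difference: 59 − 33 = 26.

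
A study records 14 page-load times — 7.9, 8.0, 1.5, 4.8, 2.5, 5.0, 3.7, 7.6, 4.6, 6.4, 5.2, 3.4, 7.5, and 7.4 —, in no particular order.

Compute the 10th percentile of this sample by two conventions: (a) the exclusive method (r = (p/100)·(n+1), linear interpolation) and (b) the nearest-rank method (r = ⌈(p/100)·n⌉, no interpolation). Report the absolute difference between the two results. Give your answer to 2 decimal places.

0.50

Sorted: 1.5, 2.5, 3.4, 3.7, 4.6, 4.8, 5.0, 5.2, 6.4, 7.4, 7.5, 7.6, 7.9, 8.0.
n = 14.
(a) r = 1.5; between ranks 1 (1.5) and 2 (2.5): 2.
(b) the nearest-rank method: rank 2 → 2.5.
|2 − 2.5| = 0.5.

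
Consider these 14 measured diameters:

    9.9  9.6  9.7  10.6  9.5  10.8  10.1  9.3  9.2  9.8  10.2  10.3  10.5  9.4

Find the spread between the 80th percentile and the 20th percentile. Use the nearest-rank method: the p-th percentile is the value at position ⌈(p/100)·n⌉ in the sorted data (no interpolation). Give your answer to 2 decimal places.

1.10

Sorted: 9.2, 9.3, 9.4, 9.5, 9.6, 9.7, 9.8, 9.9, 10.1, 10.2, 10.3, 10.5, 10.6, 10.8.
n = 14.
P20: rank ⌈20/100·14⌉ = 3 → 9.4.
P80: rank ⌈80/100·14⌉ = 12 → 10.5.
Difference: 10.5 − 9.4 = 1.1.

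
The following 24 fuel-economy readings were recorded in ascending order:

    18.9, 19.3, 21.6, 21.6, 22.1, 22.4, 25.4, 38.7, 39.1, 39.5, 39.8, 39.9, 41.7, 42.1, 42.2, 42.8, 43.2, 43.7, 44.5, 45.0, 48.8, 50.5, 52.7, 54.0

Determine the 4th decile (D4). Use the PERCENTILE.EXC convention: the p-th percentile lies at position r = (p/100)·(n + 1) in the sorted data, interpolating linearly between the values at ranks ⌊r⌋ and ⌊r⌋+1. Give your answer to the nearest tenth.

39.5

n = 24.
r = (40/100)·(24 + 1) = 10.
r is an integer, so P40 is the value at rank 10: 39.5.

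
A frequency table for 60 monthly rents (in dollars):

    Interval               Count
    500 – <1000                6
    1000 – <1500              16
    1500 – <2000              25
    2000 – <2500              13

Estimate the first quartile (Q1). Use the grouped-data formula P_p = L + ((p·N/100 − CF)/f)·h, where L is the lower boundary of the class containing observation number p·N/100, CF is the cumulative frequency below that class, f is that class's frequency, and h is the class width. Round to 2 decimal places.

1281.25

N = 60; target position k = 25/100 · 60 = 15.
Cumulative frequencies: 6, 22, 47, 60.
Observation 15 falls in the class 1000 – <1500.
L = 1000, CF = 6, f = 16, h = 500.
P25 = 1000 + ((15 − 6)/16)·500 = 1000 + 281.25 = 1281.25.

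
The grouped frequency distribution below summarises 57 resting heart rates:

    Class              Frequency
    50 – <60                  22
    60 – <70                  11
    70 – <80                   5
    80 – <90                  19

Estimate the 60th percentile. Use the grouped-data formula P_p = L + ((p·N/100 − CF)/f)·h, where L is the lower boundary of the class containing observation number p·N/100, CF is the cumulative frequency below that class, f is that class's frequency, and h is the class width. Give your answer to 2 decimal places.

N = 57; target position k = 60/100 · 57 = 34.2.
Cumulative frequencies: 22, 33, 38, 57.
Observation 34.2 falls in the class 70 – <80.
L = 70, CF = 33, f = 5, h = 10.
P60 = 70 + ((34.2 − 33)/5)·10 = 70 + 2.4 = 72.4.

72.40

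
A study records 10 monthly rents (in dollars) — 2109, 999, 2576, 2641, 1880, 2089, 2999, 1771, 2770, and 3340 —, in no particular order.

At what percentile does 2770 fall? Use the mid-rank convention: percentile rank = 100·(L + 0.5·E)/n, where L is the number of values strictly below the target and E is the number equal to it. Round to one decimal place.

Sorted: 999, 1771, 1880, 2089, 2109, 2576, 2641, 2770, 2999, 3340.
Count below 2770: L = 7; count equal: E = 1; n = 10.
Percentile rank = 100·(7 + 0.5·1)/10 = 100·7.5/10 = 75.

75.0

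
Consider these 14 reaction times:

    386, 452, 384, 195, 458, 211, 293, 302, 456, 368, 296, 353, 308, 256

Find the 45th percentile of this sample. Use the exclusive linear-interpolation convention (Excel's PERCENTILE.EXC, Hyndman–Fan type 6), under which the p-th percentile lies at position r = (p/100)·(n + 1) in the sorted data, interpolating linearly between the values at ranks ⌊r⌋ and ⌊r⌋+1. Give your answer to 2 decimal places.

306.50

Sorted: 195, 211, 256, 293, 296, 302, 308, 353, 368, 384, 386, 452, 456, 458.
n = 14.
r = (45/100)·(14 + 1) = 6.75.
Rank 6 is 302 and rank 7 is 308.
Interpolate: 302 + 0.75·(308 − 302) = 302 + 0.75·6 = 306.5.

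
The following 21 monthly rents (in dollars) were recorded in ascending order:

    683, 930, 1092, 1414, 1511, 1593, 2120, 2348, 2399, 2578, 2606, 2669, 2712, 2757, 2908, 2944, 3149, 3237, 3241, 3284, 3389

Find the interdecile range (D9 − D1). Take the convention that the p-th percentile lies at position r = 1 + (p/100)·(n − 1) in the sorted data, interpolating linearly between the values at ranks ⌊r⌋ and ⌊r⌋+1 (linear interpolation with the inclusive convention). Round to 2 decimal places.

2149.00

n = 21.
P10: r = 3 (integer) → 1092.
P90: r = 19 (integer) → 3241.
Difference: 3241 − 1092 = 2149.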